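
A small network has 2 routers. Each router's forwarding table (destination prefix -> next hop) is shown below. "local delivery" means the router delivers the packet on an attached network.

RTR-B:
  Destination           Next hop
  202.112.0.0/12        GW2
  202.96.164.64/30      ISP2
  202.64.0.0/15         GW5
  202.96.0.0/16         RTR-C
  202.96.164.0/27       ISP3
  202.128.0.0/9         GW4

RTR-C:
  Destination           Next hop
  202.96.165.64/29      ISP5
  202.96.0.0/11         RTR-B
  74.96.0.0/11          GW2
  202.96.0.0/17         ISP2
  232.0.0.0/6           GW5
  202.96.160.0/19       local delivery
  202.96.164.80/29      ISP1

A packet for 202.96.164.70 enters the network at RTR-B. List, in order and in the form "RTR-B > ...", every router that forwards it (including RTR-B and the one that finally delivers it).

RTR-B > RTR-C

At RTR-B: longest match for 202.96.164.70 is 202.96.0.0/16 -> RTR-C
At RTR-C: longest match for 202.96.164.70 is 202.96.160.0/19 -> local delivery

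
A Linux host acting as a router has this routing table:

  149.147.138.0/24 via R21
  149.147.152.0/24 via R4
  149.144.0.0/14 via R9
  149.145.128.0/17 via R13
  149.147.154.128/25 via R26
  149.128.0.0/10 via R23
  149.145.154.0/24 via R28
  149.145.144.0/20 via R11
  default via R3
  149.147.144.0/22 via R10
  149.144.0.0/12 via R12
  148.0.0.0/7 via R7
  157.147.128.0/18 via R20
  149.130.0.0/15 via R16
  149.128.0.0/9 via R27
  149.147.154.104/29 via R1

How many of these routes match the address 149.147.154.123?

Prefixes containing 149.147.154.123:
  0.0.0.0/0 (default, matches everything)
  148.0.0.0/7 (148.0.0.0 - 149.255.255.255)
  149.128.0.0/9 (149.128.0.0 - 149.255.255.255)
  149.128.0.0/10 (149.128.0.0 - 149.191.255.255)
  149.144.0.0/12 (149.144.0.0 - 149.159.255.255)
  149.144.0.0/14 (149.144.0.0 - 149.147.255.255)
Total matching entries: 6.

6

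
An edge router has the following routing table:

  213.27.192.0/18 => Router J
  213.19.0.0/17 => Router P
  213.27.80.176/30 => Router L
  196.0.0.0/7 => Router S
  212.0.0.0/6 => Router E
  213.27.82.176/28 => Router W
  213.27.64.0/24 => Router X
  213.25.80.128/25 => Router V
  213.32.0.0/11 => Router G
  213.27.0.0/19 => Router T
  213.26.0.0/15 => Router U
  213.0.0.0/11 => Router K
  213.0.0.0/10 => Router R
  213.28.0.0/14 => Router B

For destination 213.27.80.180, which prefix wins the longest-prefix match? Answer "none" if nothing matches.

Entries matching 213.27.80.180:
  212.0.0.0/6 (212.0.0.0 - 215.255.255.255)
  213.0.0.0/10 (213.0.0.0 - 213.63.255.255)
  213.0.0.0/11 (213.0.0.0 - 213.31.255.255)
  213.26.0.0/15 (213.26.0.0 - 213.27.255.255)
Most specific is 213.26.0.0/15.

213.26.0.0/15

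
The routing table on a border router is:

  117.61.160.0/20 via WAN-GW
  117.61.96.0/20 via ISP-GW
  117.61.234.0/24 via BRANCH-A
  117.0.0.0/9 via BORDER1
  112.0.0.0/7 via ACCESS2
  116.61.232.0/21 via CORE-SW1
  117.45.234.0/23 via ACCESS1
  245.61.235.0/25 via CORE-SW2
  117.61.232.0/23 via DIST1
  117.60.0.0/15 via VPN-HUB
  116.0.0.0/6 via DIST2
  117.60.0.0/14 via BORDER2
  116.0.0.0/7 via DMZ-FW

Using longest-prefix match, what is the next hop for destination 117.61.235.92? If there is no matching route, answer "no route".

VPN-HUB

Routes whose prefix contains 117.61.235.92:
  116.0.0.0/6 (116.0.0.0 - 119.255.255.255) -> DIST2
  116.0.0.0/7 (116.0.0.0 - 117.255.255.255) -> DMZ-FW
  117.0.0.0/9 (117.0.0.0 - 117.127.255.255) -> BORDER1
  117.60.0.0/14 (117.60.0.0 - 117.63.255.255) -> BORDER2
  117.60.0.0/15 (117.60.0.0 - 117.61.255.255) -> VPN-HUB
More-specific entries that do NOT match:
  245.61.235.0/25 (245.61.235.0 - 245.61.235.127) does not contain 117.61.235.92
  117.61.234.0/24 (117.61.234.0 - 117.61.234.255) does not contain 117.61.235.92
  117.45.234.0/23 (117.45.234.0 - 117.45.235.255) does not contain 117.61.235.92
  117.61.232.0/23 (117.61.232.0 - 117.61.233.255) does not contain 117.61.235.92
  116.61.232.0/21 (116.61.232.0 - 116.61.239.255) does not contain 117.61.235.92
  117.61.160.0/20 (117.61.160.0 - 117.61.175.255) does not contain 117.61.235.92
  117.61.96.0/20 (117.61.96.0 - 117.61.111.255) does not contain 117.61.235.92
Longest matching prefix is /15 -> next hop VPN-HUB.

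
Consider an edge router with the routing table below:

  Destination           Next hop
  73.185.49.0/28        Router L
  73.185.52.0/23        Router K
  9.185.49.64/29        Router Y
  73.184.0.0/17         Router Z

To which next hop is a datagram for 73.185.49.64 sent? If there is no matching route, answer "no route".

No entry's prefix contains 73.185.49.64; there is no default route.

no route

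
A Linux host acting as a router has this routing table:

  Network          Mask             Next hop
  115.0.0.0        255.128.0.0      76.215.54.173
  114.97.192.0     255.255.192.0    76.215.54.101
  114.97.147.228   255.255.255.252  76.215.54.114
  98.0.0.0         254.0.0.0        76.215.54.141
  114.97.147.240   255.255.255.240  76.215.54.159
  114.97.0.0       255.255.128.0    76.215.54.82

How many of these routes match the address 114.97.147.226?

0

No listed prefix contains 114.97.147.226.
Total matching entries: 0.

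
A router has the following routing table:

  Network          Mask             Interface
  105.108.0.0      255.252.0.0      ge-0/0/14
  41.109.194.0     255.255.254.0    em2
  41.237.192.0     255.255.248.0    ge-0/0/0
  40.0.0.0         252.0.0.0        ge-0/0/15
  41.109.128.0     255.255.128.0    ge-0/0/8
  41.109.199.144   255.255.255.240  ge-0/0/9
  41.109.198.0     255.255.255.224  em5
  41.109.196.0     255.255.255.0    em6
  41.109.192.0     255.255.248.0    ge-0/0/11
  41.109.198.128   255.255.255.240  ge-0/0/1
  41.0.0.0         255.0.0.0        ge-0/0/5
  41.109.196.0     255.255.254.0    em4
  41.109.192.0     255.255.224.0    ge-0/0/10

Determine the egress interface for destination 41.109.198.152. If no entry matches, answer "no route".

ge-0/0/11

Routes whose prefix contains 41.109.198.152:
  40.0.0.0/6 (40.0.0.0 - 43.255.255.255) -> ge-0/0/15
  41.0.0.0/8 (41.0.0.0 - 41.255.255.255) -> ge-0/0/5
  41.109.128.0/17 (41.109.128.0 - 41.109.255.255) -> ge-0/0/8
  41.109.192.0/19 (41.109.192.0 - 41.109.223.255) -> ge-0/0/10
  41.109.192.0/21 (41.109.192.0 - 41.109.199.255) -> ge-0/0/11
More-specific entries that do NOT match:
  41.109.199.144/28 (41.109.199.144 - 41.109.199.159) does not contain 41.109.198.152
  41.109.198.128/28 (41.109.198.128 - 41.109.198.143) does not contain 41.109.198.152
  41.109.198.0/27 (41.109.198.0 - 41.109.198.31) does not contain 41.109.198.152
  41.109.196.0/24 (41.109.196.0 - 41.109.196.255) does not contain 41.109.198.152
  41.109.194.0/23 (41.109.194.0 - 41.109.195.255) does not contain 41.109.198.152
  41.109.196.0/23 (41.109.196.0 - 41.109.197.255) does not contain 41.109.198.152
Longest matching prefix is /21 -> interface ge-0/0/11.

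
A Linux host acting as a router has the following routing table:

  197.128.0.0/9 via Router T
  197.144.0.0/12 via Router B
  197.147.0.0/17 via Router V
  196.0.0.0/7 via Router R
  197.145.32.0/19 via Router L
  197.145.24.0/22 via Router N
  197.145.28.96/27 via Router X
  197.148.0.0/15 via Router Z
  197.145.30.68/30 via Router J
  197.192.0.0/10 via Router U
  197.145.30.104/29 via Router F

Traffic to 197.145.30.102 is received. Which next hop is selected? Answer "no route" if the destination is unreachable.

Router B

Routes whose prefix contains 197.145.30.102:
  196.0.0.0/7 (196.0.0.0 - 197.255.255.255) -> Router R
  197.128.0.0/9 (197.128.0.0 - 197.255.255.255) -> Router T
  197.144.0.0/12 (197.144.0.0 - 197.159.255.255) -> Router B
More-specific entries that do NOT match:
  197.145.30.68/30 (197.145.30.68 - 197.145.30.71) does not contain 197.145.30.102
  197.145.30.104/29 (197.145.30.104 - 197.145.30.111) does not contain 197.145.30.102
  197.145.28.96/27 (197.145.28.96 - 197.145.28.127) does not contain 197.145.30.102
  197.145.24.0/22 (197.145.24.0 - 197.145.27.255) does not contain 197.145.30.102
  197.145.32.0/19 (197.145.32.0 - 197.145.63.255) does not contain 197.145.30.102
  197.147.0.0/17 (197.147.0.0 - 197.147.127.255) does not contain 197.145.30.102
  197.148.0.0/15 (197.148.0.0 - 197.149.255.255) does not contain 197.145.30.102
Longest matching prefix is /12 -> next hop Router B.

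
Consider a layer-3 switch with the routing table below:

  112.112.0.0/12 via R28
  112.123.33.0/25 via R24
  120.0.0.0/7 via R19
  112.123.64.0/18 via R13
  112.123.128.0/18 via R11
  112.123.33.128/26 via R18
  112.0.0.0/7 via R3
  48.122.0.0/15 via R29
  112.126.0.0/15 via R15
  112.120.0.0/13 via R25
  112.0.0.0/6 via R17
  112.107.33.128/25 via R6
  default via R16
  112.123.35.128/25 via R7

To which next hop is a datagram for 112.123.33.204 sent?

Routes whose prefix contains 112.123.33.204:
  0.0.0.0/0 (default, matches everything) -> R16
  112.0.0.0/6 (112.0.0.0 - 115.255.255.255) -> R17
  112.0.0.0/7 (112.0.0.0 - 113.255.255.255) -> R3
  112.112.0.0/12 (112.112.0.0 - 112.127.255.255) -> R28
  112.120.0.0/13 (112.120.0.0 - 112.127.255.255) -> R25
More-specific entries that do NOT match:
  112.123.33.128/26 (112.123.33.128 - 112.123.33.191) does not contain 112.123.33.204
  112.123.33.0/25 (112.123.33.0 - 112.123.33.127) does not contain 112.123.33.204
  112.107.33.128/25 (112.107.33.128 - 112.107.33.255) does not contain 112.123.33.204
  112.123.35.128/25 (112.123.35.128 - 112.123.35.255) does not contain 112.123.33.204
  112.123.64.0/18 (112.123.64.0 - 112.123.127.255) does not contain 112.123.33.204
  112.123.128.0/18 (112.123.128.0 - 112.123.191.255) does not contain 112.123.33.204
  48.122.0.0/15 (48.122.0.0 - 48.123.255.255) does not contain 112.123.33.204
  112.126.0.0/15 (112.126.0.0 - 112.127.255.255) does not contain 112.123.33.204
Longest matching prefix is /13 -> next hop R25.

R25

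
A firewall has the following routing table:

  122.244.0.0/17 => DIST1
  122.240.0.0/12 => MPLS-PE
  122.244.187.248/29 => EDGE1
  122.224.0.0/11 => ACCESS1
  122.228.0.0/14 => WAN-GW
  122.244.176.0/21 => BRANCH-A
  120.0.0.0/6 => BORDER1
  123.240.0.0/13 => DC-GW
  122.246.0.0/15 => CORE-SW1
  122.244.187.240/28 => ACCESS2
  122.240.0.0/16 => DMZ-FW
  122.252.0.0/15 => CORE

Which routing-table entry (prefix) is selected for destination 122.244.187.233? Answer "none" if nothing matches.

Entries matching 122.244.187.233:
  120.0.0.0/6 (120.0.0.0 - 123.255.255.255)
  122.224.0.0/11 (122.224.0.0 - 122.255.255.255)
  122.240.0.0/12 (122.240.0.0 - 122.255.255.255)
Most specific is 122.240.0.0/12.

122.240.0.0/12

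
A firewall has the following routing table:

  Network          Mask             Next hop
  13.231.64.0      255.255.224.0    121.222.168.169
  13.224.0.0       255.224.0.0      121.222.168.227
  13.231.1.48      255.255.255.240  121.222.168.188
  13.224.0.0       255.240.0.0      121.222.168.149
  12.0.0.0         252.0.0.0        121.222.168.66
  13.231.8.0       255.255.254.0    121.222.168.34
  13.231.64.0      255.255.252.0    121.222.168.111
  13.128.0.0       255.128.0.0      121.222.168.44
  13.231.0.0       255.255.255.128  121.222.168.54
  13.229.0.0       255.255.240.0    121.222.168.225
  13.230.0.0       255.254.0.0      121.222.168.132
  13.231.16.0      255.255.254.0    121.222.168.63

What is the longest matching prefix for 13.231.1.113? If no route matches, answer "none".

13.230.0.0/15

Entries matching 13.231.1.113:
  12.0.0.0/6 (12.0.0.0 - 15.255.255.255)
  13.128.0.0/9 (13.128.0.0 - 13.255.255.255)
  13.224.0.0/11 (13.224.0.0 - 13.255.255.255)
  13.224.0.0/12 (13.224.0.0 - 13.239.255.255)
  13.230.0.0/15 (13.230.0.0 - 13.231.255.255)
Most specific is 13.230.0.0/15.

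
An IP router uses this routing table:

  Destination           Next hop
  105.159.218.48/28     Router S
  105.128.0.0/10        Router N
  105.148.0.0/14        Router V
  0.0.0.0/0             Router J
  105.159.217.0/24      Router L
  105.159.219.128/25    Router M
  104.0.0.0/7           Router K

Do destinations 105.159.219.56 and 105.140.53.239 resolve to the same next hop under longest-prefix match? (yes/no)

yes

105.159.219.56: longest match 105.128.0.0/10 -> Router N
105.140.53.239: longest match 105.128.0.0/10 -> Router N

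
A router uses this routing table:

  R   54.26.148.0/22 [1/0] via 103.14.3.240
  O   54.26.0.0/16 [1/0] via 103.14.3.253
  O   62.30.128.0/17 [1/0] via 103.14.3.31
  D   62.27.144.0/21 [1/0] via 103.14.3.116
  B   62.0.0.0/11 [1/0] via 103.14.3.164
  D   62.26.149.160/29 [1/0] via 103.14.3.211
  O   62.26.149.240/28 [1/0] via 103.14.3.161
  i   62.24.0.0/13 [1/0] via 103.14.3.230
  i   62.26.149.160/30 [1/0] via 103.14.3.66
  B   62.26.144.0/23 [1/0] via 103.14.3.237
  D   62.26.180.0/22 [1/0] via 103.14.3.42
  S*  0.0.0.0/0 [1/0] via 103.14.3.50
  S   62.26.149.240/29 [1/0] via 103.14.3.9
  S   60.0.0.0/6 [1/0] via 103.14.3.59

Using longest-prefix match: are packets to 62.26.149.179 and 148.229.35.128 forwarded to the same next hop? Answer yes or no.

no

62.26.149.179: longest match 62.24.0.0/13 -> 103.14.3.230
148.229.35.128: longest match 0.0.0.0/0 -> 103.14.3.50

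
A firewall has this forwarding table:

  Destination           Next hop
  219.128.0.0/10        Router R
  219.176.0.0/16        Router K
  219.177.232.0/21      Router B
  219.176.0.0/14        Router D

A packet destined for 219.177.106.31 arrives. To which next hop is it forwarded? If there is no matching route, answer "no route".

Routes whose prefix contains 219.177.106.31:
  219.128.0.0/10 (219.128.0.0 - 219.191.255.255) -> Router R
  219.176.0.0/14 (219.176.0.0 - 219.179.255.255) -> Router D
More-specific entries that do NOT match:
  219.177.232.0/21 (219.177.232.0 - 219.177.239.255) does not contain 219.177.106.31
  219.176.0.0/16 (219.176.0.0 - 219.176.255.255) does not contain 219.177.106.31
Longest matching prefix is /14 -> next hop Router D.

Router D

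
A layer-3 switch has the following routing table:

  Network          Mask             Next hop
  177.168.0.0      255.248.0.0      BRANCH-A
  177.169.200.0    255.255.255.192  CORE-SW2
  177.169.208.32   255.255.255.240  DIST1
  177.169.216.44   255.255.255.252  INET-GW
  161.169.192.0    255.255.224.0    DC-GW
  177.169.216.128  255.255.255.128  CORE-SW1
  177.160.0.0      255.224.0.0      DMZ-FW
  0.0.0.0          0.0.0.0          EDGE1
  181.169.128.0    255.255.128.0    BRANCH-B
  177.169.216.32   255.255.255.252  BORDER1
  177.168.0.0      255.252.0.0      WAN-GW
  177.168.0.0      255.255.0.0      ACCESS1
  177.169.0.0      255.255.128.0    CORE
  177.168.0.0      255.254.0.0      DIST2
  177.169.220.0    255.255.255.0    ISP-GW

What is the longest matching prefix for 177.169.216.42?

Entries matching 177.169.216.42:
  0.0.0.0/0 (default, matches everything)
  177.160.0.0/11 (177.160.0.0 - 177.191.255.255)
  177.168.0.0/13 (177.168.0.0 - 177.175.255.255)
  177.168.0.0/14 (177.168.0.0 - 177.171.255.255)
  177.168.0.0/15 (177.168.0.0 - 177.169.255.255)
Most specific is 177.168.0.0/15.

177.168.0.0/15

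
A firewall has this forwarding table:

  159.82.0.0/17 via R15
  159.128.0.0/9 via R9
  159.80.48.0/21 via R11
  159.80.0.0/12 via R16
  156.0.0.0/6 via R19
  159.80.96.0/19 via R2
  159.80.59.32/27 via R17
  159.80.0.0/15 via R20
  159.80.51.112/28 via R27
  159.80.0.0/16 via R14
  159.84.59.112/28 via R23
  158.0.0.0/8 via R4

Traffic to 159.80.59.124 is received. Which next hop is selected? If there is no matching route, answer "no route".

Routes whose prefix contains 159.80.59.124:
  156.0.0.0/6 (156.0.0.0 - 159.255.255.255) -> R19
  159.80.0.0/12 (159.80.0.0 - 159.95.255.255) -> R16
  159.80.0.0/15 (159.80.0.0 - 159.81.255.255) -> R20
  159.80.0.0/16 (159.80.0.0 - 159.80.255.255) -> R14
More-specific entries that do NOT match:
  159.80.51.112/28 (159.80.51.112 - 159.80.51.127) does not contain 159.80.59.124
  159.84.59.112/28 (159.84.59.112 - 159.84.59.127) does not contain 159.80.59.124
  159.80.59.32/27 (159.80.59.32 - 159.80.59.63) does not contain 159.80.59.124
  159.80.48.0/21 (159.80.48.0 - 159.80.55.255) does not contain 159.80.59.124
  159.80.96.0/19 (159.80.96.0 - 159.80.127.255) does not contain 159.80.59.124
  159.82.0.0/17 (159.82.0.0 - 159.82.127.255) does not contain 159.80.59.124
Longest matching prefix is /16 -> next hop R14.

R14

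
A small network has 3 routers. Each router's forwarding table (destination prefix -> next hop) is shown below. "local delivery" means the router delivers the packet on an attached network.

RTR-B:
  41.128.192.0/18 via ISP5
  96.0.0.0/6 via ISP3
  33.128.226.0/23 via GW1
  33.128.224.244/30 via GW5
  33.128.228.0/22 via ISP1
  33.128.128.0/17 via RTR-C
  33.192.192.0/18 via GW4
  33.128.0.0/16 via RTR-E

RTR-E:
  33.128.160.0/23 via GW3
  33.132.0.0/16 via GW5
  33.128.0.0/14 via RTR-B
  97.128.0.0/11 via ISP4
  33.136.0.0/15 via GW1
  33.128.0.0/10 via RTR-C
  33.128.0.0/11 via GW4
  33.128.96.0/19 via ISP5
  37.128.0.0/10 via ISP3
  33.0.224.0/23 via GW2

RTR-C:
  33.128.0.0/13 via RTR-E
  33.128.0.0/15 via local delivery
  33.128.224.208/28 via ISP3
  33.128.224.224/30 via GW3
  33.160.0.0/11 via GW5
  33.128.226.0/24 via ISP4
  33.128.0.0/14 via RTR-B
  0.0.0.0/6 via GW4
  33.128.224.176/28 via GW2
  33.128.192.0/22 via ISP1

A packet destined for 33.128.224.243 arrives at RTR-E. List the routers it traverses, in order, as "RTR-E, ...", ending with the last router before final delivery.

At RTR-E: longest match for 33.128.224.243 is 33.128.0.0/14 -> RTR-B
At RTR-B: longest match for 33.128.224.243 is 33.128.128.0/17 -> RTR-C
At RTR-C: longest match for 33.128.224.243 is 33.128.0.0/15 -> local delivery

RTR-E, RTR-B, RTR-C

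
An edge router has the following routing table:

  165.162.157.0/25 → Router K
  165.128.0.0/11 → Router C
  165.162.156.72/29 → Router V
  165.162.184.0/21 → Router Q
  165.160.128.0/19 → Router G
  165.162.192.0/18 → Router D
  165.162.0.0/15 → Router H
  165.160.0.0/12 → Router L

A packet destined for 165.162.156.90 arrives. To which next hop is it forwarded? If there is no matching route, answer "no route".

Routes whose prefix contains 165.162.156.90:
  165.160.0.0/12 (165.160.0.0 - 165.175.255.255) -> Router L
  165.162.0.0/15 (165.162.0.0 - 165.163.255.255) -> Router H
More-specific entries that do NOT match:
  165.162.156.72/29 (165.162.156.72 - 165.162.156.79) does not contain 165.162.156.90
  165.162.157.0/25 (165.162.157.0 - 165.162.157.127) does not contain 165.162.156.90
  165.162.184.0/21 (165.162.184.0 - 165.162.191.255) does not contain 165.162.156.90
  165.160.128.0/19 (165.160.128.0 - 165.160.159.255) does not contain 165.162.156.90
  165.162.192.0/18 (165.162.192.0 - 165.162.255.255) does not contain 165.162.156.90
Longest matching prefix is /15 -> next hop Router H.

Router H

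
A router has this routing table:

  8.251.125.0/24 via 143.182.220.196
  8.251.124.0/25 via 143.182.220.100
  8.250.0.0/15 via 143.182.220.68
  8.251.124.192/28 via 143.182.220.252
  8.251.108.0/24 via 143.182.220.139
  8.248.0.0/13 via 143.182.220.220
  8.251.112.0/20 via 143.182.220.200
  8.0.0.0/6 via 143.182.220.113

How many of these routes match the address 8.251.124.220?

4

Prefixes containing 8.251.124.220:
  8.0.0.0/6 (8.0.0.0 - 11.255.255.255)
  8.248.0.0/13 (8.248.0.0 - 8.255.255.255)
  8.250.0.0/15 (8.250.0.0 - 8.251.255.255)
  8.251.112.0/20 (8.251.112.0 - 8.251.127.255)
Total matching entries: 4.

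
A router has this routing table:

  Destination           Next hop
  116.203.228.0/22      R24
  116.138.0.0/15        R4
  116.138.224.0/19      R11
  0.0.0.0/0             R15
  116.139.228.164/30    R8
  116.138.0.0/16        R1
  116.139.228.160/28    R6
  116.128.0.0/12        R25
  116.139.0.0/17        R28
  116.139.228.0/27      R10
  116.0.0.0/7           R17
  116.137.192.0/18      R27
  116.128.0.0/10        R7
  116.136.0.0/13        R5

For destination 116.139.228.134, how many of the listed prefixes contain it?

Prefixes containing 116.139.228.134:
  0.0.0.0/0 (default, matches everything)
  116.0.0.0/7 (116.0.0.0 - 117.255.255.255)
  116.128.0.0/10 (116.128.0.0 - 116.191.255.255)
  116.128.0.0/12 (116.128.0.0 - 116.143.255.255)
  116.136.0.0/13 (116.136.0.0 - 116.143.255.255)
  116.138.0.0/15 (116.138.0.0 - 116.139.255.255)
Total matching entries: 6.

6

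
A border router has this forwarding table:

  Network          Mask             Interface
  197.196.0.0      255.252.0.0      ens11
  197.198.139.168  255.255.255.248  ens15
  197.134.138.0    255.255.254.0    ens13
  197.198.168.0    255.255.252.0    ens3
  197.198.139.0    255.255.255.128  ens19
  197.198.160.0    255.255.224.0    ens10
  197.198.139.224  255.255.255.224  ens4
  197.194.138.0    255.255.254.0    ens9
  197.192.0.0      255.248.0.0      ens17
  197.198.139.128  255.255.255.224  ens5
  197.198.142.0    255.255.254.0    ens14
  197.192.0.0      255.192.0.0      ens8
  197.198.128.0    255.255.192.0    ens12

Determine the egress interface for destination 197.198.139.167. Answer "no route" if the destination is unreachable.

ens12

Routes whose prefix contains 197.198.139.167:
  197.192.0.0/10 (197.192.0.0 - 197.255.255.255) -> ens8
  197.192.0.0/13 (197.192.0.0 - 197.199.255.255) -> ens17
  197.196.0.0/14 (197.196.0.0 - 197.199.255.255) -> ens11
  197.198.128.0/18 (197.198.128.0 - 197.198.191.255) -> ens12
More-specific entries that do NOT match:
  197.198.139.168/29 (197.198.139.168 - 197.198.139.175) does not contain 197.198.139.167
  197.198.139.224/27 (197.198.139.224 - 197.198.139.255) does not contain 197.198.139.167
  197.198.139.128/27 (197.198.139.128 - 197.198.139.159) does not contain 197.198.139.167
  197.198.139.0/25 (197.198.139.0 - 197.198.139.127) does not contain 197.198.139.167
  197.134.138.0/23 (197.134.138.0 - 197.134.139.255) does not contain 197.198.139.167
  197.194.138.0/23 (197.194.138.0 - 197.194.139.255) does not contain 197.198.139.167
  197.198.142.0/23 (197.198.142.0 - 197.198.143.255) does not contain 197.198.139.167
  197.198.168.0/22 (197.198.168.0 - 197.198.171.255) does not contain 197.198.139.167
  197.198.160.0/19 (197.198.160.0 - 197.198.191.255) does not contain 197.198.139.167
Longest matching prefix is /18 -> interface ens12.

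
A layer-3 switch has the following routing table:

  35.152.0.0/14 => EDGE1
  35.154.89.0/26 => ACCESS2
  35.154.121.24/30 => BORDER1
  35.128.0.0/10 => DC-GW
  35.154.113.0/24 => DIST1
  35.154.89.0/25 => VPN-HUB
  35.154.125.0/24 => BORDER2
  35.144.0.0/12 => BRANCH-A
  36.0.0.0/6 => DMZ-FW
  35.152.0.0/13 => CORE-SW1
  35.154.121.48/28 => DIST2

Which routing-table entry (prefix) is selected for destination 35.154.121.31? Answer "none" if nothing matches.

35.152.0.0/14

Entries matching 35.154.121.31:
  35.128.0.0/10 (35.128.0.0 - 35.191.255.255)
  35.144.0.0/12 (35.144.0.0 - 35.159.255.255)
  35.152.0.0/13 (35.152.0.0 - 35.159.255.255)
  35.152.0.0/14 (35.152.0.0 - 35.155.255.255)
Most specific is 35.152.0.0/14.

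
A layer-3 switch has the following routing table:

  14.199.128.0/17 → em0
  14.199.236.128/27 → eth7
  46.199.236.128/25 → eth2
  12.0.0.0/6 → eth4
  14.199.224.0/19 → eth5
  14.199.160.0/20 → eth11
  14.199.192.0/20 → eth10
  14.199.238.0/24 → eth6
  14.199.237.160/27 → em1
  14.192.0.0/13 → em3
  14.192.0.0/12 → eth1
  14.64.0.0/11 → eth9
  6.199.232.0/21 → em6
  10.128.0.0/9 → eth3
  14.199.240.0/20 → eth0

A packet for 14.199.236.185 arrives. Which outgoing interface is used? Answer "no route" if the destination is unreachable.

eth5

Routes whose prefix contains 14.199.236.185:
  12.0.0.0/6 (12.0.0.0 - 15.255.255.255) -> eth4
  14.192.0.0/12 (14.192.0.0 - 14.207.255.255) -> eth1
  14.192.0.0/13 (14.192.0.0 - 14.199.255.255) -> em3
  14.199.128.0/17 (14.199.128.0 - 14.199.255.255) -> em0
  14.199.224.0/19 (14.199.224.0 - 14.199.255.255) -> eth5
More-specific entries that do NOT match:
  14.199.236.128/27 (14.199.236.128 - 14.199.236.159) does not contain 14.199.236.185
  14.199.237.160/27 (14.199.237.160 - 14.199.237.191) does not contain 14.199.236.185
  46.199.236.128/25 (46.199.236.128 - 46.199.236.255) does not contain 14.199.236.185
  14.199.238.0/24 (14.199.238.0 - 14.199.238.255) does not contain 14.199.236.185
  6.199.232.0/21 (6.199.232.0 - 6.199.239.255) does not contain 14.199.236.185
  14.199.160.0/20 (14.199.160.0 - 14.199.175.255) does not contain 14.199.236.185
  14.199.192.0/20 (14.199.192.0 - 14.199.207.255) does not contain 14.199.236.185
  14.199.240.0/20 (14.199.240.0 - 14.199.255.255) does not contain 14.199.236.185
Longest matching prefix is /19 -> interface eth5.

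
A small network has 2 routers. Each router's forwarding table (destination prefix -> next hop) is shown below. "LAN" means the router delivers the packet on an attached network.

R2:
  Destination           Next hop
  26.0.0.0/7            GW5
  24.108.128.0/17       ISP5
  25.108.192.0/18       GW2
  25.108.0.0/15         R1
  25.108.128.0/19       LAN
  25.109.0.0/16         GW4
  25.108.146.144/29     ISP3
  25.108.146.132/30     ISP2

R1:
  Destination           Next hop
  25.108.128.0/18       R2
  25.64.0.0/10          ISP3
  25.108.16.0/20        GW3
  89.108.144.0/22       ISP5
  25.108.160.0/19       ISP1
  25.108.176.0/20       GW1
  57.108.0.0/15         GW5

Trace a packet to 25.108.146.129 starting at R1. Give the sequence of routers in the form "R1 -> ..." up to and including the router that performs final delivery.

At R1: longest match for 25.108.146.129 is 25.108.128.0/18 -> R2
At R2: longest match for 25.108.146.129 is 25.108.128.0/19 -> LAN

R1 -> R2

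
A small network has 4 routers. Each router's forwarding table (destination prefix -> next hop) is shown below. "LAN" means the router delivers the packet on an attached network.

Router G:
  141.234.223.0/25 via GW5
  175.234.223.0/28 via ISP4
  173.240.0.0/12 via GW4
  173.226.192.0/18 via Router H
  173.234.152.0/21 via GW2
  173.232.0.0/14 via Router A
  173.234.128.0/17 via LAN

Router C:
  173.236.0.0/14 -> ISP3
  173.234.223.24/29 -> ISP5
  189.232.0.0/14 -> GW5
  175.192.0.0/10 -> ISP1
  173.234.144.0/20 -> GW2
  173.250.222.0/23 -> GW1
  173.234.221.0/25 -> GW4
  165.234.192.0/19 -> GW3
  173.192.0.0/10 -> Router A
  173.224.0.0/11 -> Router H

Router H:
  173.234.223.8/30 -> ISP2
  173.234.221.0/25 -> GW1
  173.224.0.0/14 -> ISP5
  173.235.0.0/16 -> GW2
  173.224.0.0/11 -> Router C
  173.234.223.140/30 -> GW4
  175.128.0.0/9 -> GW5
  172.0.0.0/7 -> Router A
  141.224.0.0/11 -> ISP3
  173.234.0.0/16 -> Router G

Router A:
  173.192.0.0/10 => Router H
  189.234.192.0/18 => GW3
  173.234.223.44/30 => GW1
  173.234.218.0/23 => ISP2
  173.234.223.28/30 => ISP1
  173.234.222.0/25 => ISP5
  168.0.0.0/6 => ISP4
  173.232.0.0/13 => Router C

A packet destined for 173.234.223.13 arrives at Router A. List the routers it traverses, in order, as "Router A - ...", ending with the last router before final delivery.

Router A - Router C - Router H - Router G

At Router A: longest match for 173.234.223.13 is 173.232.0.0/13 -> Router C
At Router C: longest match for 173.234.223.13 is 173.224.0.0/11 -> Router H
At Router H: longest match for 173.234.223.13 is 173.234.0.0/16 -> Router G
At Router G: longest match for 173.234.223.13 is 173.234.128.0/17 -> LAN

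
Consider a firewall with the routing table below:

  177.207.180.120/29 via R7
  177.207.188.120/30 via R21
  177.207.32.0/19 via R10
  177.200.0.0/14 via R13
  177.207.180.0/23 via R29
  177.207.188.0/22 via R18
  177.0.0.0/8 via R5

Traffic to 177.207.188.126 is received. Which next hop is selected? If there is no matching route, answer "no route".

Routes whose prefix contains 177.207.188.126:
  177.0.0.0/8 (177.0.0.0 - 177.255.255.255) -> R5
  177.207.188.0/22 (177.207.188.0 - 177.207.191.255) -> R18
More-specific entries that do NOT match:
  177.207.188.120/30 (177.207.188.120 - 177.207.188.123) does not contain 177.207.188.126
  177.207.180.120/29 (177.207.180.120 - 177.207.180.127) does not contain 177.207.188.126
  177.207.180.0/23 (177.207.180.0 - 177.207.181.255) does not contain 177.207.188.126
Longest matching prefix is /22 -> next hop R18.

R18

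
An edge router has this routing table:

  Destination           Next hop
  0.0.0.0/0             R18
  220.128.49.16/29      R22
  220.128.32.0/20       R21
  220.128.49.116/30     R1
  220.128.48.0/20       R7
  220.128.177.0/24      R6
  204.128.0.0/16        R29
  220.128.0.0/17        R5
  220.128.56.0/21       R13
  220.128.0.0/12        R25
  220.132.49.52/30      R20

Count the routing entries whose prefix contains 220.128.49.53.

Prefixes containing 220.128.49.53:
  0.0.0.0/0 (default, matches everything)
  220.128.0.0/12 (220.128.0.0 - 220.143.255.255)
  220.128.0.0/17 (220.128.0.0 - 220.128.127.255)
  220.128.48.0/20 (220.128.48.0 - 220.128.63.255)
Total matching entries: 4.

4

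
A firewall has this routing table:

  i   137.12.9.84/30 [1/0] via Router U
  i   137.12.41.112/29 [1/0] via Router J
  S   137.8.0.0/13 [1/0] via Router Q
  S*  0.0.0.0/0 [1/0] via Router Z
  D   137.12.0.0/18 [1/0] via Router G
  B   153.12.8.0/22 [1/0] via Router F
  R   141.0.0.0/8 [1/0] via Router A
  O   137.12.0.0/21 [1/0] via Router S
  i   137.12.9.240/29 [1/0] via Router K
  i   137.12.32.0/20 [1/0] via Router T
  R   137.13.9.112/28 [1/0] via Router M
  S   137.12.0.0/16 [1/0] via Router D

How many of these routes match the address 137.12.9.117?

4

Prefixes containing 137.12.9.117:
  0.0.0.0/0 (default, matches everything)
  137.8.0.0/13 (137.8.0.0 - 137.15.255.255)
  137.12.0.0/16 (137.12.0.0 - 137.12.255.255)
  137.12.0.0/18 (137.12.0.0 - 137.12.63.255)
Total matching entries: 4.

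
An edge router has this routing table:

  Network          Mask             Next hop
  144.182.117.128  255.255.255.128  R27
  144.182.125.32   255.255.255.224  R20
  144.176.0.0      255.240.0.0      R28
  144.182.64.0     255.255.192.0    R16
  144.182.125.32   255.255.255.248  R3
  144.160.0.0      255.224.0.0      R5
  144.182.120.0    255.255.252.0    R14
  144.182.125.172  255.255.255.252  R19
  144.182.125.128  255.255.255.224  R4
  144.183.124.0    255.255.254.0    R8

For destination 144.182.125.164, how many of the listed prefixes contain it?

Prefixes containing 144.182.125.164:
  144.160.0.0/11 (144.160.0.0 - 144.191.255.255)
  144.176.0.0/12 (144.176.0.0 - 144.191.255.255)
  144.182.64.0/18 (144.182.64.0 - 144.182.127.255)
Total matching entries: 3.

3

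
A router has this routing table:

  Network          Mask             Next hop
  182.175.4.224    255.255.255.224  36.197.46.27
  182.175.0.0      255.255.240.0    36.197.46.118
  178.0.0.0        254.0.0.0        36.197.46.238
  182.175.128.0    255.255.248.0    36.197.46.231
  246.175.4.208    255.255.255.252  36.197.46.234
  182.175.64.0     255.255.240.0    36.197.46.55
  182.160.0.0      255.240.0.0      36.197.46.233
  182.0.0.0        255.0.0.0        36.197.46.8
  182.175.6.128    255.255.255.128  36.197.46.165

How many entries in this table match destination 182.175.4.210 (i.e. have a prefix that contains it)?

Prefixes containing 182.175.4.210:
  182.0.0.0/8 (182.0.0.0 - 182.255.255.255)
  182.160.0.0/12 (182.160.0.0 - 182.175.255.255)
  182.175.0.0/20 (182.175.0.0 - 182.175.15.255)
Total matching entries: 3.

3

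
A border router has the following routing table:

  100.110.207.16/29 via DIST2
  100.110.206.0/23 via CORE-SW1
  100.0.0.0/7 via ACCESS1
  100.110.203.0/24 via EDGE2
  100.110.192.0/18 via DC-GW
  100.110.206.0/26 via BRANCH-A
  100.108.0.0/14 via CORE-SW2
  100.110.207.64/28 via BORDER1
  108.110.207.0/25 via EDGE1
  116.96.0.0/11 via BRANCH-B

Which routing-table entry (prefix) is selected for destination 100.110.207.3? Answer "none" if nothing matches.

Entries matching 100.110.207.3:
  100.0.0.0/7 (100.0.0.0 - 101.255.255.255)
  100.108.0.0/14 (100.108.0.0 - 100.111.255.255)
  100.110.192.0/18 (100.110.192.0 - 100.110.255.255)
  100.110.206.0/23 (100.110.206.0 - 100.110.207.255)
Most specific is 100.110.206.0/23.

100.110.206.0/23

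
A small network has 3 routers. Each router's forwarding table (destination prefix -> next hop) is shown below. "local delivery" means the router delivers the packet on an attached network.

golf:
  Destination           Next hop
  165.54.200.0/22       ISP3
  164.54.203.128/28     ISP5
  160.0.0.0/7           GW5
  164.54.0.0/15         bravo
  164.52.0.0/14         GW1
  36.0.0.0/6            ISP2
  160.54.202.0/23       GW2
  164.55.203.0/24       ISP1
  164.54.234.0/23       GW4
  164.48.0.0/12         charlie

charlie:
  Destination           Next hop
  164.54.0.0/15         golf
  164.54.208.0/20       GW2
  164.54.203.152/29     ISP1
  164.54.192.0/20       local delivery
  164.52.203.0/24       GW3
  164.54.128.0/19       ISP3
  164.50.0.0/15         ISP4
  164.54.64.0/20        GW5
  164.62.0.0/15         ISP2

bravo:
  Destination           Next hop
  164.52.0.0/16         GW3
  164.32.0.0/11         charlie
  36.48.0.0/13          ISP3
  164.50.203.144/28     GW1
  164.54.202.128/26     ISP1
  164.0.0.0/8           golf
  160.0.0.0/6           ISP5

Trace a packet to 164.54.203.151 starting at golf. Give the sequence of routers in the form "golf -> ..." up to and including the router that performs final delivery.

golf -> bravo -> charlie

At golf: longest match for 164.54.203.151 is 164.54.0.0/15 -> bravo
At bravo: longest match for 164.54.203.151 is 164.32.0.0/11 -> charlie
At charlie: longest match for 164.54.203.151 is 164.54.192.0/20 -> local delivery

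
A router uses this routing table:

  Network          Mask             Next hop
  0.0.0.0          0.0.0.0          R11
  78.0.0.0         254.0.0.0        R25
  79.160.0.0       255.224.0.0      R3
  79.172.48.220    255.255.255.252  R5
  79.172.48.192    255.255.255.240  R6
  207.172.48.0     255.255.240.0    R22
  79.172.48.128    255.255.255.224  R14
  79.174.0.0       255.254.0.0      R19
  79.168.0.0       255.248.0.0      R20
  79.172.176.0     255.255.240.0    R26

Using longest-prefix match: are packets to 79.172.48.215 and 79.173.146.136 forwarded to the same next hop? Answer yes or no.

yes

79.172.48.215: longest match 79.168.0.0/13 -> R20
79.173.146.136: longest match 79.168.0.0/13 -> R20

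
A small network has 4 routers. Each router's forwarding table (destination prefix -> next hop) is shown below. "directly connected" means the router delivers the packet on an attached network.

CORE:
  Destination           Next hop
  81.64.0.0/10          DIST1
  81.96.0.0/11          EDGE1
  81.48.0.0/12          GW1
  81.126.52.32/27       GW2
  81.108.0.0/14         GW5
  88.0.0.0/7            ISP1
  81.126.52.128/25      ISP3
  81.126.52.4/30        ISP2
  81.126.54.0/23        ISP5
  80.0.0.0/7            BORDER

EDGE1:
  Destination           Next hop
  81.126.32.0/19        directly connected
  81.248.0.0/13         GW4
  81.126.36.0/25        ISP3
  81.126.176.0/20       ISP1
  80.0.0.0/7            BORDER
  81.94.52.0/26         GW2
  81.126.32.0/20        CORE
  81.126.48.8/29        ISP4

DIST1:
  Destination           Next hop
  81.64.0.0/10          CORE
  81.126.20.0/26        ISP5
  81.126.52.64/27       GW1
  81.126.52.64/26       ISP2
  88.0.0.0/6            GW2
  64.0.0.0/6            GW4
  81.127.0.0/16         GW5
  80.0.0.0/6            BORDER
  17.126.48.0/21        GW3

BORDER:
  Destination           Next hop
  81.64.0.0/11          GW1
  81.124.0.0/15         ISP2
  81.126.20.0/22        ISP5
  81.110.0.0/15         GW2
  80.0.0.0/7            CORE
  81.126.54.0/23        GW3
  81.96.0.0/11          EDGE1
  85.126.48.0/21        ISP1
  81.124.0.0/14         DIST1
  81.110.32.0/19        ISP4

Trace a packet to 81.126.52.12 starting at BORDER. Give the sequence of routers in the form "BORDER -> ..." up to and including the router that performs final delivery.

BORDER -> DIST1 -> CORE -> EDGE1

At BORDER: longest match for 81.126.52.12 is 81.124.0.0/14 -> DIST1
At DIST1: longest match for 81.126.52.12 is 81.64.0.0/10 -> CORE
At CORE: longest match for 81.126.52.12 is 81.96.0.0/11 -> EDGE1
At EDGE1: longest match for 81.126.52.12 is 81.126.32.0/19 -> directly connected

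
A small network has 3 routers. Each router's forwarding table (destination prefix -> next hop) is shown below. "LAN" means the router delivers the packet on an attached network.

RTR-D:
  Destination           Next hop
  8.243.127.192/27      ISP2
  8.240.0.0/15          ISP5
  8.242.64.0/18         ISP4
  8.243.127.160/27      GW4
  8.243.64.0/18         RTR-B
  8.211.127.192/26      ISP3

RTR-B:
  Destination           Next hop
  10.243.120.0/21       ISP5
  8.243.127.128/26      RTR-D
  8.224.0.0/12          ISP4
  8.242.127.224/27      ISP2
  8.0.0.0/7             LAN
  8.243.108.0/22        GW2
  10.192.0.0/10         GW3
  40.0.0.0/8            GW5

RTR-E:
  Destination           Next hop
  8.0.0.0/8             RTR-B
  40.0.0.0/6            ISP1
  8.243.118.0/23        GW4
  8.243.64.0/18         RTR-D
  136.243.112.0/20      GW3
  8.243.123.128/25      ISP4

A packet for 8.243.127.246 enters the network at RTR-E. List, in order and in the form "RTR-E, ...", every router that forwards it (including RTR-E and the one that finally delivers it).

At RTR-E: longest match for 8.243.127.246 is 8.243.64.0/18 -> RTR-D
At RTR-D: longest match for 8.243.127.246 is 8.243.64.0/18 -> RTR-B
At RTR-B: longest match for 8.243.127.246 is 8.0.0.0/7 -> LAN

RTR-E, RTR-D, RTR-B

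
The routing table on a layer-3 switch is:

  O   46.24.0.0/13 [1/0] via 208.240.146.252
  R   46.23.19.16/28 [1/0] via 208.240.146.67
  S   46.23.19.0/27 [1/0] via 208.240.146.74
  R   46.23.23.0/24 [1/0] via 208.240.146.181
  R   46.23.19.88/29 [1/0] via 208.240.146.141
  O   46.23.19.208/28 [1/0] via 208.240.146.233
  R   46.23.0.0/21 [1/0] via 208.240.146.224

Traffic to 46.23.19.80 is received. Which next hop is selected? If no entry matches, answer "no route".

No entry's prefix contains 46.23.19.80; there is no default route.

no route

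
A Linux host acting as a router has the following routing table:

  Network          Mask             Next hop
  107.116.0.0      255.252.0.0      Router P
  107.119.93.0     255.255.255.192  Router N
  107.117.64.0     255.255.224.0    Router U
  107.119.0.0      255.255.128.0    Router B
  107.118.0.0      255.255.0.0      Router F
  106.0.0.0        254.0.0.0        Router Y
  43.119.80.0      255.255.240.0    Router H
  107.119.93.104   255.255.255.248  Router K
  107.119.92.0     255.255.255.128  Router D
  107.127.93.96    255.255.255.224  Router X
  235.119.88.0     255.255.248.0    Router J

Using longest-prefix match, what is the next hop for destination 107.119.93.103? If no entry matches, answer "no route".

Routes whose prefix contains 107.119.93.103:
  106.0.0.0/7 (106.0.0.0 - 107.255.255.255) -> Router Y
  107.116.0.0/14 (107.116.0.0 - 107.119.255.255) -> Router P
  107.119.0.0/17 (107.119.0.0 - 107.119.127.255) -> Router B
More-specific entries that do NOT match:
  107.119.93.104/29 (107.119.93.104 - 107.119.93.111) does not contain 107.119.93.103
  107.127.93.96/27 (107.127.93.96 - 107.127.93.127) does not contain 107.119.93.103
  107.119.93.0/26 (107.119.93.0 - 107.119.93.63) does not contain 107.119.93.103
  107.119.92.0/25 (107.119.92.0 - 107.119.92.127) does not contain 107.119.93.103
  235.119.88.0/21 (235.119.88.0 - 235.119.95.255) does not contain 107.119.93.103
  43.119.80.0/20 (43.119.80.0 - 43.119.95.255) does not contain 107.119.93.103
  107.117.64.0/19 (107.117.64.0 - 107.117.95.255) does not contain 107.119.93.103
Longest matching prefix is /17 -> next hop Router B.

Router B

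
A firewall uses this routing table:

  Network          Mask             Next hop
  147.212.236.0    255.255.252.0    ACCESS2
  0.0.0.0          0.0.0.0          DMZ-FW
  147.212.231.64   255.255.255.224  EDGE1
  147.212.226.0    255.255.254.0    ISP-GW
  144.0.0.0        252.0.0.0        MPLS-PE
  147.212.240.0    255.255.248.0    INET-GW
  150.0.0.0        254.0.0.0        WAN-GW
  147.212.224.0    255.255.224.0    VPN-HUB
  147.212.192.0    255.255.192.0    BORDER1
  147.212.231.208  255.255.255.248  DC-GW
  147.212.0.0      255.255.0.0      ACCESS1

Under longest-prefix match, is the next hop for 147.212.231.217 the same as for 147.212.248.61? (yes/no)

147.212.231.217: longest match 147.212.224.0/19 -> VPN-HUB
147.212.248.61: longest match 147.212.224.0/19 -> VPN-HUB

yes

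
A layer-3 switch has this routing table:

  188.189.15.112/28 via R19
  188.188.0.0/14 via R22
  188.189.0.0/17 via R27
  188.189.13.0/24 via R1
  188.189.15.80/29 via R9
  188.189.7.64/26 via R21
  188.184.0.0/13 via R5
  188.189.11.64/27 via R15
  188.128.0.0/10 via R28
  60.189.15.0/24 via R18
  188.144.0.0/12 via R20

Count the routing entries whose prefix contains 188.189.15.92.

Prefixes containing 188.189.15.92:
  188.128.0.0/10 (188.128.0.0 - 188.191.255.255)
  188.184.0.0/13 (188.184.0.0 - 188.191.255.255)
  188.188.0.0/14 (188.188.0.0 - 188.191.255.255)
  188.189.0.0/17 (188.189.0.0 - 188.189.127.255)
Total matching entries: 4.

4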